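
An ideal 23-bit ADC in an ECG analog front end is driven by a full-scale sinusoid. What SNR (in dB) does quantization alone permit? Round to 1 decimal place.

140.2 dB

For an ideal N-bit converter with full-scale sine input, SNR = 6.02 N + 1.76 dB. SNR = 6.02 × 23 + 1.76 = 138.46 + 1.76 = 140.22 dB.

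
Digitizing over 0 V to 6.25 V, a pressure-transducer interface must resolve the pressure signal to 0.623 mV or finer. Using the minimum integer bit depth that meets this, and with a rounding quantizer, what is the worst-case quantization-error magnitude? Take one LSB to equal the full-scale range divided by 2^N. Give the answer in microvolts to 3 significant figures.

Span = 6.25 V.
Levels needed ≥ 6.25/0.623 mV = 10030. 2^14 = 16384 suffices, so N_min = 14.
One LSB is 6.25 V / 16384 = 381.47 µV.
Max error for round-to-nearest is LSB/2 = 191 µV.

191 µV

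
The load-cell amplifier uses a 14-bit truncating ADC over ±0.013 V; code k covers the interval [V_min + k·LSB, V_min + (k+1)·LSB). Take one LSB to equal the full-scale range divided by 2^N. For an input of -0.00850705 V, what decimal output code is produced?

Full-scale range = 0.013 V − (-0.013 V) = 0.026 V. LSB = 0.026 V / 2^14 ≈ 1.587 µV.
V_in − V_min = -0.00850705 − (-0.013) = 0.00449295 V.
Divide by LSB: 0.00449295 × 16384/0.026 = 2831.2497.
Truncating gives code 2831.

2831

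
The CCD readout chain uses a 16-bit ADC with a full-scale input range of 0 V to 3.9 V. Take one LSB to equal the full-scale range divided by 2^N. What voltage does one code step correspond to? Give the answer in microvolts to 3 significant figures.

Range is 3.9 V.
Number of codes = 2^16 = 65536.
Step size = 3.9/65536 V = 59.5 µV.

59.5 µV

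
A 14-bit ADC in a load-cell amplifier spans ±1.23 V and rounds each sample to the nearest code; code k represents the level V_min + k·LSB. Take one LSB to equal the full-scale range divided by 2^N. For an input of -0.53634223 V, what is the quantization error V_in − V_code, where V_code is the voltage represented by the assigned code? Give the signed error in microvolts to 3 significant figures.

Range = 1.23 − (-1.23) = 2.46 V. LSB = 2.46 V / 2^14 ≈ 150.1 µV.
(V_in − V_min)/LSB = (-0.53634223 − (-1.23)) × 16384/2.46 = 4619.8735 → nearest code k = 4620.
Reconstructed level: -1.23 + 4620 × 2.46/16384 V = -0.53632324219 V.
Error = V_in − V_code = -0.53634223 − (-0.53632324219) = −19.0 µV.

−19.0 µV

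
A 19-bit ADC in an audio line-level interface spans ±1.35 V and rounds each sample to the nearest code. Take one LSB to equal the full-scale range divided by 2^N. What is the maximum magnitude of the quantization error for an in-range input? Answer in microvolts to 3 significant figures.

Full-scale range = 1.35 V − (-1.35 V) = 2.7 V.
LSB = 2.7 V ÷ 2^19 = 2.7/524288 V = 5.1498 µV.
A rounding quantizer has |error| ≤ LSB/2 = 2.57 µV.

2.57 µV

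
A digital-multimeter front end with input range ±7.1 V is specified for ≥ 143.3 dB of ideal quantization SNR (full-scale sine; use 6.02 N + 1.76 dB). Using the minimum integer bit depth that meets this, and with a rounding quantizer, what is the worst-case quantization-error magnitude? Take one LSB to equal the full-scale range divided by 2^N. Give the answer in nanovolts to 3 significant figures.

423 nV

Span: 7.1 V − (-7.1 V) = 14.2 V.
6.02 N + 1.76 ≥ 143.3 gives N ≥ 23.512, so the minimum integer is 24.
One LSB is 14.2 V / 16777216 = 0.84639 µV.
|e|_max = LSB/2 = 423 nV.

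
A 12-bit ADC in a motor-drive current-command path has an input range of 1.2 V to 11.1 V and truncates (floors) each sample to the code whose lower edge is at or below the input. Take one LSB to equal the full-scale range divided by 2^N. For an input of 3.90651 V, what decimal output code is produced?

1119

Full-scale range = 11.1 V − (1.2 V) = 9.9 V. LSB = 9.9 V / 2^12 ≈ 2.417 mV.
code = ⌊(V_in − V_min)/LSB⌋ = ⌊(V_in − V_min) × 2^12 / range⌋
     = ⌊(3.90651 − (1.2)) × 4096 / 9.9⌋ = ⌊2.70651 × 4096/9.9⌋
     = ⌊1119.784⌋ = 1119.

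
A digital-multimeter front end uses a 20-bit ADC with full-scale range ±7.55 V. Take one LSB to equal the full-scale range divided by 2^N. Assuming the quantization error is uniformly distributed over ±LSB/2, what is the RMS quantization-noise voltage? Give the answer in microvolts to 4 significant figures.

4.157 µV

Range = 7.55 − (-7.55) = 15.1 V.
LSB = 15.1 V ÷ 2^20 = 15.1/1048576 V = 14.4005 µV.
V_rms = LSB/√12 = 14.4005 µV / √12 = 4.157 µV.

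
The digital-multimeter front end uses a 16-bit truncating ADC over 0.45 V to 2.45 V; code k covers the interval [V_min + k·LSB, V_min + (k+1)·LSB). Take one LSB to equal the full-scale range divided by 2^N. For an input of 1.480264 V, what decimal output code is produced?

33759

Range = 2.45 − (0.45) = 2 V. LSB = 2 V / 2^16 ≈ 30.52 µV.
code = ⌊(V_in − V_min)/LSB⌋ = ⌊(V_in − V_min) × 2^16 / range⌋
     = ⌊(1.480264 − (0.45)) × 65536 / 2⌋ = ⌊1.030264 × 65536/2⌋
     = ⌊33759.691⌋ = 33759.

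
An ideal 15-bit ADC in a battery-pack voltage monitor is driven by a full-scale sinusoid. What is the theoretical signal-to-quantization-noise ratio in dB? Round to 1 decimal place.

SNR = 6.02·15 + 1.76 = 92.06 dB.

92.1 dB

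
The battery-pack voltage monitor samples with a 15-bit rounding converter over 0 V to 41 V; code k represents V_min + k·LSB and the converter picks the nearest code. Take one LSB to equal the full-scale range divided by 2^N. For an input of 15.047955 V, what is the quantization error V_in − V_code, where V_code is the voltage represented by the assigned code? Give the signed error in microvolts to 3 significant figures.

Full-scale range = 41 V. LSB = 41 V / 2^15 ≈ 1.251 mV.
(15.047955 − (0)) / LSB = 15.047955 × 32768/41 = 12026.6193. Nearest integer: k = 12027.
V_code = V_min + k × range/2^15 = 0 + 12027 × 41/32768 = 15.048431396 V.
e = 15.047955 − (15.048431396) = −476 µV.

−476 µV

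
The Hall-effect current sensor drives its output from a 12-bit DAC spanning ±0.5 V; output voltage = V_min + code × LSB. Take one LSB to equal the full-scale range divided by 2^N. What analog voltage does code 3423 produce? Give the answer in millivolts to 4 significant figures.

335.7 mV

Range = 0.5 − (-0.5) = 1 V. LSB = 1 V / 2^12.
Output = V_min + (3423/4096) × range = -0.5 + 0.835693 × 1 V
      = -0.5 + 0.835693 = 0.335693 V.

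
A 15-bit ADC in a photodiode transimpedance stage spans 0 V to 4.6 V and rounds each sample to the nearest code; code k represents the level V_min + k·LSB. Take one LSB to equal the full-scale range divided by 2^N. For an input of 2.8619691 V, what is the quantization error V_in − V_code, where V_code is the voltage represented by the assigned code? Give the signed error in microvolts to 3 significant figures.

Full-scale range = 4.6 V. LSB = 4.6 V / 2^15 ≈ 140.4 µV.
Position in LSBs: (2.8619691 − (0)) × 32768/4.6 = 20387.1747; rounding gives k = 20387.
V_code = V_min + k × range/2^15 = 0 + 20387 × 4.6/32768 = 2.8619445801 V.
V_in − V_code = 2.8619691 − (2.8619445801) = +24.5 µV.

+24.5 µV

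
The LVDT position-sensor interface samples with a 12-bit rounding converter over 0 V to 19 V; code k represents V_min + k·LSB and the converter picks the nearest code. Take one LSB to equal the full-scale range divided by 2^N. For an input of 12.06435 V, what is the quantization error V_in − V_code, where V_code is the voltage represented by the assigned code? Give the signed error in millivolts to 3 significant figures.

−0.836 mV

Span = 19 V. LSB = 19 V / 2^12 ≈ 4.639 mV.
Position in LSBs: (12.06435 − (0)) × 4096/19 = 2600.8199; rounding gives k = 2601.
V_code = V_min + k × range/2^12 = 0 + 2601 × 19/4096 = 12.06518555 V.
V_in − V_code = 12.06435 − (12.06518555) = −0.836 mV.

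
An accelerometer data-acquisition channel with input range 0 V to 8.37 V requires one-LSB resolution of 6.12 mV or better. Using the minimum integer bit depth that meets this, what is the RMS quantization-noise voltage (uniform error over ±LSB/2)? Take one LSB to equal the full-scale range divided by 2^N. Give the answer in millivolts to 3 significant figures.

1.18 mV

Full-scale range = 8.37 V.
8.37 V / 6.12 mV = 1368. Since 2^10 = 1024 and 2^11 = 2048, N = 11.
Step size = 8.37/2048 V = 4.0869 mV.
V_rms = LSB/√12 = 1.18 mV.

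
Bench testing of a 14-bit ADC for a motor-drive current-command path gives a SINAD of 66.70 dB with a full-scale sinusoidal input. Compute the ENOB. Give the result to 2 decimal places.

10.79 bits

ENOB = (SINAD − 1.76) / 6.02 = (66.70 − 1.76) / 6.02 = 64.94 / 6.02 = 10.7874.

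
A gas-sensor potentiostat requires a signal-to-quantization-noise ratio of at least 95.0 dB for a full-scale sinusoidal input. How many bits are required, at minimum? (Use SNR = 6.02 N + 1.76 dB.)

16 bits

6.02 N + 1.76 ≥ 95.0 gives N ≥ 15.488, so the minimum integer is 16.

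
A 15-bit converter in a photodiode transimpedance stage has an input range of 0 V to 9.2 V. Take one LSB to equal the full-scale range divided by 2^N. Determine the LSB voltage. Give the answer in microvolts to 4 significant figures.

280.8 µV

Full-scale range = 9.2 V.
There are 2^15 = 32768 steps.
One LSB is 9.2 V / 32768 = 280.8 µV.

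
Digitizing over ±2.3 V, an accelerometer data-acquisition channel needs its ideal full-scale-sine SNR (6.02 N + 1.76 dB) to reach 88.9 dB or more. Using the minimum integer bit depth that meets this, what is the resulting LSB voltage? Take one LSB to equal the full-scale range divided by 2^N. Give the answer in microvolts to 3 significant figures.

Span: 2.3 V − (-2.3 V) = 4.6 V.
N ≥ (88.9 − 1.76)/6.02 = 14.475 → N_min = 15.
One LSB is 4.6 V / 32768 = 140 µV.

140 µV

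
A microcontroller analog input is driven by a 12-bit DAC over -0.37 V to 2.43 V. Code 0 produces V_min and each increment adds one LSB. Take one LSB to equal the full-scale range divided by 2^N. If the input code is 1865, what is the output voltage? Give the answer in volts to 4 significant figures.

0.9049 V

The full-scale span is 2.43 − (-0.37) = 2.8 V. LSB = 2.8 V / 2^12.
Output = V_min + (1865/4096) × range = -0.37 + 0.455322 × 2.8 V
      = -0.37 V + 1.27490 V = 0.904902 V.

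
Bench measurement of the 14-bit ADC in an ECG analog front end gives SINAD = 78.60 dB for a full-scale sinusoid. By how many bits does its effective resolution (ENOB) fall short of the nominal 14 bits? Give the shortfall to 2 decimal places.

1.24 bits

N_eff = (78.60 − 1.76)/6.02 = 12.7641 bits.
Lost resolution: 14 − 12.7641 = 1.2359 bits.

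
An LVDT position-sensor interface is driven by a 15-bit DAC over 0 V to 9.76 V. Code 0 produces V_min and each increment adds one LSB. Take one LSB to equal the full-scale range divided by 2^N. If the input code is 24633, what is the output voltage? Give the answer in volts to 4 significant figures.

Range is 9.76 V. LSB = 9.76 V / 2^15.
V_out = 0 + 24633 × (9.76/32768) V
      = 0 + 7.33698 = 7.33698 V.

7.337 V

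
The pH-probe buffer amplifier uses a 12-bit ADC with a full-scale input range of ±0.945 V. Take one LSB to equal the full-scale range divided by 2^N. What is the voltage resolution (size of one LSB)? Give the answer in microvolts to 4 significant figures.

The full-scale span is 0.945 − (-0.945) = 1.89 V.
2^12 = 4096 levels.
LSB = 1.89 V / 2^12 = 461.4 µV.

461.4 µV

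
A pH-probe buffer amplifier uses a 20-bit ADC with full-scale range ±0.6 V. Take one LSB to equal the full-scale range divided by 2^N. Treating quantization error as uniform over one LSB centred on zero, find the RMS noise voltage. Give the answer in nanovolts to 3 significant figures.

330 nV

The full-scale span is 0.6 − (-0.6) = 1.2 V.
One LSB is 1.2 V / 1048576 = 1.1444 µV.
V_rms = LSB/√12 = 1.1444 µV / √12 = 330 nV.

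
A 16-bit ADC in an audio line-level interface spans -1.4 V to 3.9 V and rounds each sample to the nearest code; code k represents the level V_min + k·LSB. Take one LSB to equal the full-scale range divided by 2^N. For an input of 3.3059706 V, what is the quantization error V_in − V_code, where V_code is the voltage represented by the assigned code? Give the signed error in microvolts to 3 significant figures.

−27.6 µV

Span: 3.9 V − (-1.4 V) = 5.3 V. LSB = 5.3 V / 2^16 ≈ 80.87 µV.
(V_in − V_min)/LSB = (3.3059706 − (-1.4)) × 65536/5.3 = 58190.6583 → nearest code k = 58191.
V_code = -1.4 + (58191/65536) × 5.3 = 3.3059982300 V.
e = 3.3059706 − (3.3059982300) = −27.6 µV.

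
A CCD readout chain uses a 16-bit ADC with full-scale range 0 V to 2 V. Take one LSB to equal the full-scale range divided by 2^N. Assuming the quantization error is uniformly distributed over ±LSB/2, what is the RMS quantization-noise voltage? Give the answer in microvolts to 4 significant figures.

8.810 µV

Span = 2 V.
Step size = 2/65536 V = 30.5176 µV.
σ_q = LSB/√12 = 30.5176 µV/3.4641 = 8.810 µV.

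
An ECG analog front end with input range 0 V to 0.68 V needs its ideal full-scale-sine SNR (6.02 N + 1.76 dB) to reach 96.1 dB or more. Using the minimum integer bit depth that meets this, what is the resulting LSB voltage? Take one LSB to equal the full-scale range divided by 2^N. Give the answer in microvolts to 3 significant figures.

10.4 µV

V_FS = 0.68 V.
N ≥ (96.1 − 1.76)/6.02 = 15.671 → N_min = 16.
Step size = 0.68/65536 V = 10.4 µV.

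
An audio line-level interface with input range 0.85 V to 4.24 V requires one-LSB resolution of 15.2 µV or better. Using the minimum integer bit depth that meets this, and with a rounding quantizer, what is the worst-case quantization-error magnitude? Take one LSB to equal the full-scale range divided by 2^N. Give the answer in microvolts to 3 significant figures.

6.47 µV

Range = 4.24 − (0.85) = 3.39 V.
3.39 V / 15.2 µV = 223000. Since 2^17 = 131072 and 2^18 = 262144, N = 18.
One LSB is 3.39 V / 262144 = 12.932 µV.
Max error for round-to-nearest is LSB/2 = 6.47 µV.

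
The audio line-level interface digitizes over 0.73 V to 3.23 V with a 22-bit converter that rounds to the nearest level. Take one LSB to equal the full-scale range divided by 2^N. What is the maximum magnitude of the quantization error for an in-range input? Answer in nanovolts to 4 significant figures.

298.0 nV

Span: 3.23 V − (0.73 V) = 2.5 V.
One LSB is 2.5 V / 4194304 = 0.596046 µV.
Worst-case error for round-to-nearest is half an LSB: 298.0 nV.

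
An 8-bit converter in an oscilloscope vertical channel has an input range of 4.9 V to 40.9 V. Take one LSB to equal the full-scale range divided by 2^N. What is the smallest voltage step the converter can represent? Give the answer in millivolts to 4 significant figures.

140.6 mV

The full-scale span is 40.9 − (4.9) = 36 V.
There are 2^8 = 256 steps.
LSB = 36 V ÷ 2^8 = 36/256 V = 140.6 mV.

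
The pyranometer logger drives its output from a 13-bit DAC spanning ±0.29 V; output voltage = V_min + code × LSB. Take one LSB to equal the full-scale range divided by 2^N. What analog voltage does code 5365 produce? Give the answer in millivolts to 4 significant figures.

89.85 mV

Span: 0.29 V − (-0.29 V) = 0.58 V. LSB = 0.58 V / 2^13.
V_out = -0.29 + 5365 × (0.58/8192) V
      = -0.29 V + 0.379846 V = 0.0898462 V.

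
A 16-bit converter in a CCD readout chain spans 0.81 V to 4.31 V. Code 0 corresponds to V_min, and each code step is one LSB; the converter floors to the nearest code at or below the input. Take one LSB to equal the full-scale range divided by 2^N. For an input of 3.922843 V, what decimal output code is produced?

58286

Span: 4.31 V − (0.81 V) = 3.5 V. LSB = 3.5 V / 2^16 ≈ 53.41 µV.
V_in − V_min = 3.922843 − (0.81) = 3.112843 V.
Divide by LSB: 3.112843 × 65536/3.5 = 58286.6511.
Truncating gives code 58286.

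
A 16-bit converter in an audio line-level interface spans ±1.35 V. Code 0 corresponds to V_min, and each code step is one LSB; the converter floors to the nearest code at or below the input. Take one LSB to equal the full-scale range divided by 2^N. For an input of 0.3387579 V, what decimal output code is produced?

40990

Span: 1.35 V − (-1.35 V) = 2.7 V. LSB = 2.7 V / 2^16 ≈ 41.20 µV.
V_in − V_min = 0.3387579 − (-1.35) = 1.6887579 V.
Divide by LSB: 1.6887579 × 65536/2.7 = 40990.5325.
Truncating gives code 40990.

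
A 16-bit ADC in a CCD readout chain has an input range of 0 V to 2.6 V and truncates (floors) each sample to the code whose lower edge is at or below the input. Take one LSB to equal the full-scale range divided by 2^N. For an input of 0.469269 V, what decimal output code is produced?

Span = 2.6 V. LSB = 2.6 V / 2^16 ≈ 39.67 µV.
code = ⌊(V_in − V_min)/LSB⌋ = ⌊(V_in − V_min) × 2^16 / range⌋
     = ⌊(0.469269 − (0)) × 65536 / 2.6⌋ = ⌊0.469269 × 65536/2.6⌋
     = ⌊11828.467⌋ = 11828.

11828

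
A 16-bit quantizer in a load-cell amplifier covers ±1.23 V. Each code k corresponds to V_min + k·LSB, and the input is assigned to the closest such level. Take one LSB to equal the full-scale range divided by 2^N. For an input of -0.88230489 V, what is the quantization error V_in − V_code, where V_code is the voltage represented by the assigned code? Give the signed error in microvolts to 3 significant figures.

Span: 1.23 V − (-1.23 V) = 2.46 V. LSB = 2.46 V / 2^16 ≈ 37.54 µV.
(V_in − V_min)/LSB = (-0.88230489 − (-1.23)) × 65536/2.46 = 9262.8239 → nearest code k = 9263.
Reconstructed level: -1.23 + 9263 × 2.46/65536 V = -0.88229827881 V.
e = -0.88230489 − (-0.88229827881) = −6.61 µV.

−6.61 µV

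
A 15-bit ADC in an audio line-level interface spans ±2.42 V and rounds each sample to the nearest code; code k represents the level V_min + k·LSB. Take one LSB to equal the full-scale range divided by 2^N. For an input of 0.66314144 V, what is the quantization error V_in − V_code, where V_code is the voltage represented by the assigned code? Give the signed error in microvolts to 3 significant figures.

The full-scale span is 2.42 − (-2.42) = 4.84 V. LSB = 4.84 V / 2^15 ≈ 147.7 µV.
(V_in − V_min)/LSB = (0.66314144 − (-2.42)) × 32768/4.84 = 20873.6320 → nearest code k = 20874.
V_code = -2.42 + (20874/32768) × 4.84 = 0.66319580078 V.
V_in − V_code = 0.66314144 − (0.66319580078) = −54.4 µV.

−54.4 µV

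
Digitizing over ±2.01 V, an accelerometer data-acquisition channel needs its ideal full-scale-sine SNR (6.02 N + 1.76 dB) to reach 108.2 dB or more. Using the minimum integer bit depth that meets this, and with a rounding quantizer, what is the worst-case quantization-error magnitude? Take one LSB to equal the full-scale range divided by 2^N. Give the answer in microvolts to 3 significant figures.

7.67 µV

Span: 2.01 V − (-2.01 V) = 4.02 V.
6.02 N + 1.76 ≥ 108.2 gives N ≥ 17.681, so the minimum integer is 18.
LSB = 4.02 V / 2^18 = 15.335 µV.
Half an LSB is 7.67 µV.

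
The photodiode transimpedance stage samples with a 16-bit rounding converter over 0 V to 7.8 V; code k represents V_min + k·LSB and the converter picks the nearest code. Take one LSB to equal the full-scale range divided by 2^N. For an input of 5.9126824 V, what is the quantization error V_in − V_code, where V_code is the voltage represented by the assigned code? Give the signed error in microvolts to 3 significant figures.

−40.4 µV

Range is 7.8 V. LSB = 7.8 V / 2^16 ≈ 119.0 µV.
(5.9126824 − (0)) / LSB = 5.9126824 × 65536/7.8 = 49678.6607. Nearest integer: k = 49679.
V_code = V_min + k × range/2^16 = 0 + 49679 × 7.8/65536 = 5.9127227783 V.
V_in − V_code = 5.9126824 − (5.9127227783) = −40.4 µV.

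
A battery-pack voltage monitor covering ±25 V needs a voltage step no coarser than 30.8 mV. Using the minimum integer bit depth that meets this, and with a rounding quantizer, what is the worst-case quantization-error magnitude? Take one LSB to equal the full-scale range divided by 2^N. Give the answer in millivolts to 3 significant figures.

Full-scale range = 25 V − (-25 V) = 50 V.
Need 2^N ≥ 50 V / 30.8 mV = 1623 → N_min = 11.
LSB = 50 V / 2^11 = 24.414 mV.
Half an LSB is 12.2 mV.

12.2 mV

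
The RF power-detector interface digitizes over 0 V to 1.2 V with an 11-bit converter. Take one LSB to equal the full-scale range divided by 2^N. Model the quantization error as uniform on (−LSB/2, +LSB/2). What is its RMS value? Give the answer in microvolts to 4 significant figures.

169.1 µV

V_FS = 1.2 V.
One LSB is 1.2 V / 2048 = 0.585938 mV.
RMS of a uniform error over width LSB is LSB/√12 = 169.1 µV.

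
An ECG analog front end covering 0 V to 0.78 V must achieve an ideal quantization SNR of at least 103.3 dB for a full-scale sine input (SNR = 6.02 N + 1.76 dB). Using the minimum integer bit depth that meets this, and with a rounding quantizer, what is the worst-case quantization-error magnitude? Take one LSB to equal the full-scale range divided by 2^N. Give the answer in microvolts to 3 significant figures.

Range is 0.78 V.
6.02 N + 1.76 ≥ 103.3 gives N ≥ 16.867, so the minimum integer is 17.
Step size = 0.78/131072 V = 5.9509 µV.
Max error for round-to-nearest is LSB/2 = 2.98 µV.

2.98 µV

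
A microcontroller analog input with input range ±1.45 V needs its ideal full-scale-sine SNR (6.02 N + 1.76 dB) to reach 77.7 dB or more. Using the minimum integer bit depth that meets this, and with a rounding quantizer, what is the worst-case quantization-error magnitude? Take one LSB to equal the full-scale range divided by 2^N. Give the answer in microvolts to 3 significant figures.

177 µV

The full-scale span is 1.45 − (-1.45) = 2.9 V.
6.02 N + 1.76 ≥ 77.7 gives N ≥ 12.615, so the minimum integer is 13.
LSB = 2.9 V ÷ 2^13 = 2.9/8192 V = 354.00 µV.
Max error for round-to-nearest is LSB/2 = 177 µV.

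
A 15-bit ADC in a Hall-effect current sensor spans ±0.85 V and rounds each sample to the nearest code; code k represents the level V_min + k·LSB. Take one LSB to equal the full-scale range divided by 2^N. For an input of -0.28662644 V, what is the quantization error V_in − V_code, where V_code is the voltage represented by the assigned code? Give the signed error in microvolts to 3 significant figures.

+9.91 µV

Span: 0.85 V − (-0.85 V) = 1.7 V. LSB = 1.7 V / 2^15 ≈ 51.88 µV.
(-0.28662644 − (-0.85)) / LSB = 0.56337356 × 32768/1.7 = 10859.1911. Nearest integer: k = 10859.
V_code = V_min + k × range/2^15 = -0.85 + 10859 × 1.7/32768 = -0.28663635254 V.
Error = V_in − V_code = -0.28662644 − (-0.28663635254) = +9.91 µV.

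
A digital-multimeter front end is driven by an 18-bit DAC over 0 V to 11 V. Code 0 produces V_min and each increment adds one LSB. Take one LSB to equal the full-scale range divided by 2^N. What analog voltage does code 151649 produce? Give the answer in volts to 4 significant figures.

6.363 V

V_FS = 11 V. LSB = 11 V / 2^18.
V_out = 0 + 151649 × (11/262144) V
      = 0 V + 6.36345 V = 6.36345 V.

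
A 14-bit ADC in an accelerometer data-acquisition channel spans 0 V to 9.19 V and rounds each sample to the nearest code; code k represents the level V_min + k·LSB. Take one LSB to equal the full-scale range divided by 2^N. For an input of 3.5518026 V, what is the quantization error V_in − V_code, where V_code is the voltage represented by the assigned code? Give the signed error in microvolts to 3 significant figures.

+101 µV

V_FS = 9.19 V. LSB = 9.19 V / 2^14 ≈ 0.5609 mV.
(V_in − V_min)/LSB = (3.5518026 − (0)) × 16384/9.19 = 6332.1800 → nearest code k = 6332.
Reconstructed level: 0 + 6332 × 9.19/16384 V = 3.5517016602 V.
V_in − V_code = 3.5518026 − (3.5517016602) = +101 µV.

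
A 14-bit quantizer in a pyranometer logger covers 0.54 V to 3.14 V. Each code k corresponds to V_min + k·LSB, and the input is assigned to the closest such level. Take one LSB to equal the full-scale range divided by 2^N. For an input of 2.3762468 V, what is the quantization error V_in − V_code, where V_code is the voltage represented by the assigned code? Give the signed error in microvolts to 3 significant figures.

Range = 3.14 − (0.54) = 2.6 V. LSB = 2.6 V / 2^14 ≈ 158.7 µV.
(2.3762468 − (0.54)) / LSB = 1.8362468 × 16384/2.6 = 11571.1798. Nearest integer: k = 11571.
V_code = 0.54 + (11571/16384) × 2.6 = 2.3762182617 V.
Error = V_in − V_code = 2.3762468 − (2.3762182617) = +28.5 µV.

+28.5 µV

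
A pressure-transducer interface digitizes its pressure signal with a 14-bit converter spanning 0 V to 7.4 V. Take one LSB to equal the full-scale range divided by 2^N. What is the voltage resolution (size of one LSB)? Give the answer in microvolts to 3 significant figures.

Span = 7.4 V.
2^14 = 16384 levels.
LSB = 7.4 V ÷ 2^14 = 7.4/16384 V = 452 µV.

452 µV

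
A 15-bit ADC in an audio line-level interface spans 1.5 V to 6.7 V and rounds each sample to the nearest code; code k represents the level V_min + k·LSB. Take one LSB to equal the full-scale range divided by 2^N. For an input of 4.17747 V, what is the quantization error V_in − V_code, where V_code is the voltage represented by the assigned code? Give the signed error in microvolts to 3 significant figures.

Range = 6.7 − (1.5) = 5.2 V. LSB = 5.2 V / 2^15 ≈ 158.7 µV.
(4.17747 − (1.5)) / LSB = 2.67747 × 32768/5.2 = 16872.1802. Nearest integer: k = 16872.
Reconstructed level: 1.5 + 16872 × 5.2/32768 V = 4.1774414063 V.
Error = V_in − V_code = 4.17747 − (4.1774414063) = +28.6 µV.

+28.6 µV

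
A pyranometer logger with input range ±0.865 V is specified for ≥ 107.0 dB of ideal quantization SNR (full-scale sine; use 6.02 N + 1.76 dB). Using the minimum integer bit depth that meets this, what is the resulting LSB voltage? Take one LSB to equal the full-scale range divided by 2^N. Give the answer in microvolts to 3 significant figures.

6.60 µV

Span: 0.865 V − (-0.865 V) = 1.73 V.
N ≥ (107.0 − 1.76)/6.02 = 17.482 → N_min = 18.
Step size = 1.73/262144 V = 6.60 µV.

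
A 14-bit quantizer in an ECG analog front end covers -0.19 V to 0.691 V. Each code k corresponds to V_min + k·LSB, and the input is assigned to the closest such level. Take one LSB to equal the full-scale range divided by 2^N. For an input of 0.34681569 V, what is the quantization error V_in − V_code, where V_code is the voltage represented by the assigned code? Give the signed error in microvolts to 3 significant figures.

The full-scale span is 0.691 − (-0.19) = 0.881 V. LSB = 0.881 V / 2^14 ≈ 53.77 µV.
(V_in − V_min)/LSB = (0.34681569 − (-0.19)) × 16384/0.881 = 9983.1876 → nearest code k = 9983.
Reconstructed level: -0.19 + 9983 × 0.881/16384 V = 0.34680560303 V.
e = 0.34681569 − (0.34680560303) = +10.1 µV.

+10.1 µV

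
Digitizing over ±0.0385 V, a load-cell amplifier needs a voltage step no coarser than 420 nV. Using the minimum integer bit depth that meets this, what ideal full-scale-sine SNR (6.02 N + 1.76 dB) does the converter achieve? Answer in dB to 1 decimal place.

110.1 dB

Full-scale range = 0.0385 V − (-0.0385 V) = 0.077 V.
0.077 V / 420 nV = 183300. Since 2^17 = 131072 and 2^18 = 262144, N = 18.
Ideal SNR at N = 18: 6.02·18 + 1.76 = 110.1 dB.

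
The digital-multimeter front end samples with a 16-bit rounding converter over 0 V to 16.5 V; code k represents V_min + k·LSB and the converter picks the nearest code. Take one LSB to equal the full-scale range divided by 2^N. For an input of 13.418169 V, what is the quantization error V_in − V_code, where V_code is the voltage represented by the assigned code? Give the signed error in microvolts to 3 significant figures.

V_FS = 16.5 V. LSB = 16.5 V / 2^16 ≈ 251.8 µV.
(V_in − V_min)/LSB = (13.418169 − (0)) × 65536/16.5 = 53295.3408 → nearest code k = 53295.
V_code = V_min + k × range/2^16 = 0 + 53295 × 16.5/65536 = 13.418083191 V.
Error = V_in − V_code = 13.418169 − (13.418083191) = +85.8 µV.

+85.8 µV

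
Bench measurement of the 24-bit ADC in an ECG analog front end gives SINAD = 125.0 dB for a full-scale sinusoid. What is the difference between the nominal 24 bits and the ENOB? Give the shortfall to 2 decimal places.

3.53 bits

ENOB = (SINAD − 1.76)/6.02 = (125.0 − 1.76)/6.02 = 20.4718 bits.
Shortfall = 24 − 20.4718 = 3.5282 bits.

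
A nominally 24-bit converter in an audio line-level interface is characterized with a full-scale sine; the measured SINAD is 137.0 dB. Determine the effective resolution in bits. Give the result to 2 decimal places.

22.47 bits

ENOB = (137.0 − 1.76)/6.02 = 22.4651 bits.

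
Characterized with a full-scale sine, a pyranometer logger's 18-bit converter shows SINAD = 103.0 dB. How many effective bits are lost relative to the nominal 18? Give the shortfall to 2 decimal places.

1.18 bits

ENOB = (SINAD − 1.76)/6.02 = (103.0 − 1.76)/6.02 = 16.8173 bits.
18 − 16.8173 = 1.18 bits below nominal.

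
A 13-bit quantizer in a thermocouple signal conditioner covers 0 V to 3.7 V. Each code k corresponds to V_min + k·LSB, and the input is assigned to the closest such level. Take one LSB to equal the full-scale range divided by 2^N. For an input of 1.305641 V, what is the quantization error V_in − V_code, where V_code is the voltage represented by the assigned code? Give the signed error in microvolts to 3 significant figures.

−109 µV

V_FS = 3.7 V. LSB = 3.7 V / 2^13 ≈ 451.7 µV.
(V_in − V_min)/LSB = (1.305641 − (0)) × 8192/3.7 = 2890.7597 → nearest code k = 2891.
Reconstructed level: 0 + 2891 × 3.7/8192 V = 1.305749512 V.
V_in − V_code = 1.305641 − (1.305749512) = −109 µV.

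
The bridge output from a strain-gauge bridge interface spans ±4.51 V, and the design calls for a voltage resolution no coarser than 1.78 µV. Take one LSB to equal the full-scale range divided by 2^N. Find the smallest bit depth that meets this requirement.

The full-scale span is 4.51 − (-4.51) = 9.02 V.
Need 2^N ≥ 9.02 V / 1.78 µV = 5.067e6 → N_min = 23.

23 bits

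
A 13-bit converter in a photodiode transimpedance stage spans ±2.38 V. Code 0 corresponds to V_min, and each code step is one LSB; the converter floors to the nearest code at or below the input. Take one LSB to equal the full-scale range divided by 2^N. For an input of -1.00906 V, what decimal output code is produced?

2359

Full-scale range = 2.38 V − (-2.38 V) = 4.76 V. LSB = 4.76 V / 2^13 ≈ 0.5811 mV.
V_in − V_min = -1.00906 − (-2.38) = 1.37094 V.
Divide by LSB: 1.37094 × 8192/4.76 = 2359.3993.
Truncating gives code 2359.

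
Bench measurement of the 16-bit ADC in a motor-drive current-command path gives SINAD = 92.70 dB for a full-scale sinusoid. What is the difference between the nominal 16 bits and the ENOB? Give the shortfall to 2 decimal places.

Effective bits = (92.70 − 1.76)/6.02 = 15.1063.
16 − 15.1063 = 0.89 bits below nominal.

0.89 bits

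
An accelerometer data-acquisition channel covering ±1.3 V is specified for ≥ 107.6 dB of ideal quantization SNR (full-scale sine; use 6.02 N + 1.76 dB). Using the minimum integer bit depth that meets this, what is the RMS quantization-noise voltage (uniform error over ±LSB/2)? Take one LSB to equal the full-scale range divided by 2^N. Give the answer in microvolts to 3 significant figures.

2.86 µV

The full-scale span is 1.3 − (-1.3) = 2.6 V.
N ≥ (107.6 − 1.76)/6.02 = 17.581 → N_min = 18.
One LSB is 2.6 V / 262144 = 9.9182 µV.
σ_q = LSB/√12 = 9.9182 µV/3.4641 = 2.86 µV.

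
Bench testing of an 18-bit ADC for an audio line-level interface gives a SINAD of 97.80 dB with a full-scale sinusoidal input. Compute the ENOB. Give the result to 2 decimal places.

15.95 bits

(97.80 − 1.76) / 6.02 = 96.04/6.02 = 15.9535 effective bits.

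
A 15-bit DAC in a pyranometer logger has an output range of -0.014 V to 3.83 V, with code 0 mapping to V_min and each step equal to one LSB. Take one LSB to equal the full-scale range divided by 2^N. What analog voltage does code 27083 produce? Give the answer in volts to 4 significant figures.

The full-scale span is 3.83 − (-0.014) = 3.844 V. LSB = 3.844 V / 2^15.
Output = V_min + (27083/32768) × range = -0.014 + 0.826508 × 3.844 V
      = -0.014 + 3.17710 = 3.16310 V.

3.163 V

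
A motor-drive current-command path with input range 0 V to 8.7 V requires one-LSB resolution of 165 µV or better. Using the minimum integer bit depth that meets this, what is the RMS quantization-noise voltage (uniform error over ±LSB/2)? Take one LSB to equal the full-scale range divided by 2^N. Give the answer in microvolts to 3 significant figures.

38.3 µV

V_FS = 8.7 V.
Levels needed ≥ 8.7/165 µV = 52730. 2^16 = 65536 suffices, so N_min = 16.
Step size = 8.7/65536 V = 132.75 µV.
RMS noise = LSB/√12 = 38.3 µV.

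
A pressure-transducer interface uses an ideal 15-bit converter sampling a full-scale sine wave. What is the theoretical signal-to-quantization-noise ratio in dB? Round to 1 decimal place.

SNR = 6.02·15 + 1.76 = 92.06 dB.

92.1 dB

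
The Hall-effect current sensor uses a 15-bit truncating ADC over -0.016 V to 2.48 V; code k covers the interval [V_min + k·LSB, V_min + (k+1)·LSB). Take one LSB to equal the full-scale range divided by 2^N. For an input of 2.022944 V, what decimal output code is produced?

26767

The full-scale span is 2.48 − (-0.016) = 2.496 V. LSB = 2.496 V / 2^15 ≈ 76.17 µV.
code = ⌊(V_in − V_min)/LSB⌋ = ⌊(V_in − V_min) × 2^15 / range⌋
     = ⌊(2.022944 − (-0.016)) × 32768 / 2.496⌋ = ⌊2.038944 × 32768/2.496⌋
     = ⌊26767.675⌋ = 26767.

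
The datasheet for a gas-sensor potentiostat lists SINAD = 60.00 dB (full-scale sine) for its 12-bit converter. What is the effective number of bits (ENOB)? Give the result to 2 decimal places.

9.67 bits

ENOB = (SINAD − 1.76) / 6.02 = (60.00 − 1.76) / 6.02 = 58.24 / 6.02 = 9.6744.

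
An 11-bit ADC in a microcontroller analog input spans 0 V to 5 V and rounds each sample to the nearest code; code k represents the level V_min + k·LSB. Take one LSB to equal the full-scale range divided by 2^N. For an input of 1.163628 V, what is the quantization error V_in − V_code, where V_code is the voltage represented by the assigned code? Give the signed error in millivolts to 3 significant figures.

Span = 5 V. LSB = 5 V / 2^11 ≈ 2.441 mV.
Position in LSBs: (1.163628 − (0)) × 2048/5 = 476.6220; rounding gives k = 477.
V_code = 0 + (477/2048) × 5 = 1.164550781 V.
e = 1.163628 − (1.164550781) = −0.923 mV.

−0.923 mV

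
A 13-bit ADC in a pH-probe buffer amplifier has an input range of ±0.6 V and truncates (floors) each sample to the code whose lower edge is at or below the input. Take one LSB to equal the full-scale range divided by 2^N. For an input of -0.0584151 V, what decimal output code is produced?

Full-scale range = 0.6 V − (-0.6 V) = 1.2 V. LSB = 1.2 V / 2^13 ≈ 146.5 µV.
code = ⌊(V_in − V_min)/LSB⌋ = ⌊(V_in − V_min) × 2^13 / range⌋
     = ⌊(-0.0584151 − (-0.6)) × 8192 / 1.2⌋ = ⌊0.5415849 × 8192/1.2⌋
     = ⌊3697.220⌋ = 3697.

3697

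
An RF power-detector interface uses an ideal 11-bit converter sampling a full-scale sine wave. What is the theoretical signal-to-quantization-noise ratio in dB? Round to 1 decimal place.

SNR = 6.02·11 + 1.76 = 67.98 dB.

68.0 dB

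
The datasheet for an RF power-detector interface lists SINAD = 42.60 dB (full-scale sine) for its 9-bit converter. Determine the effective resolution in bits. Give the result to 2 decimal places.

6.78 bits

(42.60 − 1.76) / 6.02 = 40.84/6.02 = 6.7841 effective bits.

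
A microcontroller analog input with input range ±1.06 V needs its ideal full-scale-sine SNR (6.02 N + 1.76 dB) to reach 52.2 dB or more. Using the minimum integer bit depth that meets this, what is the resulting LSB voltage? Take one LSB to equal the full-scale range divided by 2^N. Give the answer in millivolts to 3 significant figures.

Span: 1.06 V − (-1.06 V) = 2.12 V.
N ≥ (52.2 − 1.76)/6.02 = 8.379 → N_min = 9.
LSB = 2.12 V ÷ 2^9 = 2.12/512 V = 4.14 mV.

4.14 mV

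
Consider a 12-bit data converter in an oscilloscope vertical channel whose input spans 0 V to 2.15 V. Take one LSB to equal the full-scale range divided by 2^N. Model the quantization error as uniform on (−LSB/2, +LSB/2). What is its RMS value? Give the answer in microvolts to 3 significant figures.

V_FS = 2.15 V.
Step size = 2.15/4096 V = 0.52490 mV.
RMS of a uniform error over width LSB is LSB/√12 = 152 µV.

152 µV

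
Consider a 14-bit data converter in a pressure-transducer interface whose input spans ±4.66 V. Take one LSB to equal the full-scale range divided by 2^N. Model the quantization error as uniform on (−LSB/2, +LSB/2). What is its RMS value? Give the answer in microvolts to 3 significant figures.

164 µV

Full-scale range = 4.66 V − (-4.66 V) = 9.32 V.
Step size = 9.32/16384 V = 0.56885 mV.
V_rms = LSB/√12 = 0.56885 mV / √12 = 164 µV.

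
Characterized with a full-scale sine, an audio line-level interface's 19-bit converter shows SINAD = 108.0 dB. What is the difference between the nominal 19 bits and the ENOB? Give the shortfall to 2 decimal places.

ENOB = (SINAD − 1.76)/6.02 = (108.0 − 1.76)/6.02 = 17.6478 bits.
Lost resolution: 19 − 17.6478 = 1.3522 bits.

1.35 bits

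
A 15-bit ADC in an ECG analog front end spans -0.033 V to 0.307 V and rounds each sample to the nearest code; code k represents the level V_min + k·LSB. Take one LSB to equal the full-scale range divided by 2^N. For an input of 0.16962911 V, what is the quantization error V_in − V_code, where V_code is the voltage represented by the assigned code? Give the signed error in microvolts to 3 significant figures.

Range = 0.307 − (-0.033) = 0.34 V. LSB = 0.34 V / 2^15 ≈ 10.38 µV.
Position in LSBs: (0.16962911 − (-0.033)) × 32768/0.34 = 19528.6785; rounding gives k = 19529.
Reconstructed level: -0.033 + 19529 × 0.34/32768 V = 0.16963244629 V.
Error = V_in − V_code = 0.16962911 − (0.16963244629) = −3.34 µV.

−3.34 µV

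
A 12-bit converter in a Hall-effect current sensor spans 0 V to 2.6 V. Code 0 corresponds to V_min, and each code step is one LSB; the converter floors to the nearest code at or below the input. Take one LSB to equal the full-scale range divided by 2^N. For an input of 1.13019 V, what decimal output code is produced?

Span = 2.6 V. LSB = 2.6 V / 2^12 ≈ 0.6348 mV.
(V_in − V_min) × 2^12/range = (1.13019 − (0)) × 4096/2.6 = 1780.484.
Floor → code = 1780.

1780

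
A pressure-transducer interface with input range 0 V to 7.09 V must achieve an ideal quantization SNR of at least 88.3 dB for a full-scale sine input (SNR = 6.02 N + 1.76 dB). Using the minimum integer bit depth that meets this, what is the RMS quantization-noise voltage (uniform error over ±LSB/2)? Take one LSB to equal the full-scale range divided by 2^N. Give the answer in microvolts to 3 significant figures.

62.5 µV

Span = 7.09 V.
Required N = ⌈(88.3 − 1.76)/6.02⌉ = ⌈14.375⌉ = 15.
One LSB is 7.09 V / 32768 = 216.37 µV.
RMS noise = LSB/√12 = 62.5 µV.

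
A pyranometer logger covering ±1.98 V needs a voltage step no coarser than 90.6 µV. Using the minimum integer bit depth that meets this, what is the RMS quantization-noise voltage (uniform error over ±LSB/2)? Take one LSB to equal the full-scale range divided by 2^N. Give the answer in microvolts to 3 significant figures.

17.4 µV

Full-scale range = 1.98 V − (-1.98 V) = 3.96 V.
Required number of levels: 3.96/90.6 µV = 43709; smallest N with 2^N ≥ that is 16.
LSB = 3.96 V ÷ 2^16 = 3.96/65536 V = 60.425 µV.
V_rms = LSB/√12 = 17.4 µV.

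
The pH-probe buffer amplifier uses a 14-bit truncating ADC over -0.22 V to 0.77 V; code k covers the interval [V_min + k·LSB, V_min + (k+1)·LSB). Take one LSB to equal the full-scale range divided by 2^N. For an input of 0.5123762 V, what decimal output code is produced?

12120

Range = 0.77 − (-0.22) = 0.99 V. LSB = 0.99 V / 2^14 ≈ 60.42 µV.
(V_in − V_min) × 2^14/range = (0.5123762 − (-0.22)) × 16384/0.99 = 12120.456.
Floor → code = 12120.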